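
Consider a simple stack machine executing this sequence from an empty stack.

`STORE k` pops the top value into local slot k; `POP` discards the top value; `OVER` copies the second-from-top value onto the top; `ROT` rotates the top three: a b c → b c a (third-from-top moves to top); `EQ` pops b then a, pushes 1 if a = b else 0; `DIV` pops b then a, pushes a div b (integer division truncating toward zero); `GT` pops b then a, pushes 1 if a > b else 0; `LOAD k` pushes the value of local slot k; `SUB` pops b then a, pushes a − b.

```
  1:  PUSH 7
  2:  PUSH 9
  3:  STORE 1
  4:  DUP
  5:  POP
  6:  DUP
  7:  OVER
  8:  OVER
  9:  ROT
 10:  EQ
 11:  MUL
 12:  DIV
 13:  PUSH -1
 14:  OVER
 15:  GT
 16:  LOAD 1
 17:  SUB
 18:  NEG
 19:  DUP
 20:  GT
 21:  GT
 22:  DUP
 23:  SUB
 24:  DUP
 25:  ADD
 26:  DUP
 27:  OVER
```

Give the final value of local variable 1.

PUSH 7  -> 7
PUSH 9  -> 7 9
STORE 1 -> 7
DUP     -> 7 7
POP     -> 7
DUP     -> 7 7
OVER    -> 7 7 7
OVER    -> 7 7 7 7
ROT     -> 7 7 7 7
EQ      -> 7 7 1
MUL     -> 7 7
DIV     -> 1
PUSH -1 -> 1 -1
OVER    -> 1 -1 1
GT      -> 1 0
LOAD 1  -> 1 0 9
SUB     -> 1 -9
NEG     -> 1 9
DUP     -> 1 9 9
GT      -> 1 0
GT      -> 1
DUP     -> 1 1
SUB     -> 0
DUP     -> 0 0
ADD     -> 0
DUP     -> 0 0
OVER    -> 0 0 0

9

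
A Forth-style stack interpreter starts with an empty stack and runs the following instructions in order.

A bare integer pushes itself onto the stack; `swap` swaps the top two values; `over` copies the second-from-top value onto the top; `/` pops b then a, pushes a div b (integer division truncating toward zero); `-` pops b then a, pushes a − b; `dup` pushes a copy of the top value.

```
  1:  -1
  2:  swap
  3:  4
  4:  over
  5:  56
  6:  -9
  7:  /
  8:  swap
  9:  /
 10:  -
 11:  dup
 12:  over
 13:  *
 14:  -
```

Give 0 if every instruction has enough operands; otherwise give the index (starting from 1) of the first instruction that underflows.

2

-1  -1
swap  — needs 2 operands, stack has 1 → underflow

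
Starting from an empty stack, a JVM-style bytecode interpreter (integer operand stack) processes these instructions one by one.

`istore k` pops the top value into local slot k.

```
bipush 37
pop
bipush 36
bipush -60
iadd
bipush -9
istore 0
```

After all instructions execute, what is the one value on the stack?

bipush 37  : [37]
pop        : []
bipush 36  : [36]
bipush -60 : [36, -60]
iadd       : [-24]
bipush -9  : [-24, -9]
istore 0   : [-24]

-24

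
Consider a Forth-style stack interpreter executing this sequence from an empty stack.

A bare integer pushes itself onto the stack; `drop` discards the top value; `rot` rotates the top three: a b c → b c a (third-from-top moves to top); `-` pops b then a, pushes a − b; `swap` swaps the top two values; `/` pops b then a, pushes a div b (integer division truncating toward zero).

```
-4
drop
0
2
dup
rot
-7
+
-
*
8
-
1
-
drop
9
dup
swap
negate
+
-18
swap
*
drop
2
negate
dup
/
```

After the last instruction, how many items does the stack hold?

1

-4      -4
drop    (empty)
0       0
2       0 2
dup     0 2 2
rot     2 2 0
-7      2 2 0 -7
+       2 2 -7
-       2 9
*       18
8       18 8
-       10
1       10 1
-       9
drop    (empty)
9       9
dup     9 9
swap    9 9
negate  9 -9
+       0
-18     0 -18
swap    -18 0
*       0
drop    (empty)
2       2
negate  -2
dup     -2 -2
/       1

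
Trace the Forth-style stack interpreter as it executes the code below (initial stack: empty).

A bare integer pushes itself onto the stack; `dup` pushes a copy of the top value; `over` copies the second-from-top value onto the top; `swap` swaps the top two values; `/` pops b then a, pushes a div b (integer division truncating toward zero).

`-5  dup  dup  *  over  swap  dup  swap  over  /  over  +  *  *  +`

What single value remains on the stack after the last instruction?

-5    -5
dup   -5 -5
dup   -5 -5 -5
*     -5 25
over  -5 25 -5
swap  -5 -5 25
dup   -5 -5 25 25
swap  -5 -5 25 25
over  -5 -5 25 25 25
/     -5 -5 25 1
over  -5 -5 25 1 25
+     -5 -5 25 26
*     -5 -5 650
*     -5 -3250
+     -3255

-3255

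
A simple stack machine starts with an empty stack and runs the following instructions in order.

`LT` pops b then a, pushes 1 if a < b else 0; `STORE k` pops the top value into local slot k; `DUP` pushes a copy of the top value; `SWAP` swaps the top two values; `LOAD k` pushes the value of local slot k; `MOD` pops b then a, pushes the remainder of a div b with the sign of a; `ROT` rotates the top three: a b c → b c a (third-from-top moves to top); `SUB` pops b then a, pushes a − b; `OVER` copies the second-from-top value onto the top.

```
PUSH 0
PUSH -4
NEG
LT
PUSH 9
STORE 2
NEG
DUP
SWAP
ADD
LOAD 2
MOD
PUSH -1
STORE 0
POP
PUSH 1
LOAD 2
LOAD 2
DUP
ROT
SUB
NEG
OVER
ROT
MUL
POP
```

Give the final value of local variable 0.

-1

PUSH 0  → 0
PUSH -4 → 0 -4
NEG     → 0 4
LT      → 1
PUSH 9  → 1 9
STORE 2 → 1
NEG     → -1
DUP     → -1 -1
SWAP    → -1 -1
ADD     → -2
LOAD 2  → -2 9
MOD     → -2
PUSH -1 → -2 -1
STORE 0 → -2
POP     → (empty)
PUSH 1  → 1
LOAD 2  → 1 9
LOAD 2  → 1 9 9
DUP     → 1 9 9 9
ROT     → 1 9 9 9
SUB     → 1 9 0
NEG     → 1 9 0
OVER    → 1 9 0 9
ROT     → 1 0 9 9
MUL     → 1 0 81
POP     → 1 0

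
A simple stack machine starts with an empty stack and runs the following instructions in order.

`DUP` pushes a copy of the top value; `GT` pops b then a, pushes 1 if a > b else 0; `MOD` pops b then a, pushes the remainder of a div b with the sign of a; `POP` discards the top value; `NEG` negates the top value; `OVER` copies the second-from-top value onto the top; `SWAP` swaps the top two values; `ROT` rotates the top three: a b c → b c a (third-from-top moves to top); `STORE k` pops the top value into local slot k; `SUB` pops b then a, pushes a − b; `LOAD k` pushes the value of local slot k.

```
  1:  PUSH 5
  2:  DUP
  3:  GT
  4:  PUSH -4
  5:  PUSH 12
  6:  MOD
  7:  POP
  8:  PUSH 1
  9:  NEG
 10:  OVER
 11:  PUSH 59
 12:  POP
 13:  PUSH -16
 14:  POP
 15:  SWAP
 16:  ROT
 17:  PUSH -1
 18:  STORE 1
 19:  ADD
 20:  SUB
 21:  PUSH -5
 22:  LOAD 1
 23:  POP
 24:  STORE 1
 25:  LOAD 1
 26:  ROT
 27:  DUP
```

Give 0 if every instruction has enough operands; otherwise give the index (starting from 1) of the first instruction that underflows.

26

PUSH 5   -> [5]
DUP      -> [5, 5]
GT       -> [0]
PUSH -4  -> [0, -4]
PUSH 12  -> [0, -4, 12]
MOD      -> [0, -4]
POP      -> [0]
PUSH 1   -> [0, 1]
NEG      -> [0, -1]
OVER     -> [0, -1, 0]
PUSH 59  -> [0, -1, 0, 59]
POP      -> [0, -1, 0]
PUSH -16 -> [0, -1, 0, -16]
POP      -> [0, -1, 0]
SWAP     -> [0, 0, -1]
ROT      -> [0, -1, 0]
PUSH -1  -> [0, -1, 0, -1]
STORE 1  -> [0, -1, 0]
ADD      -> [0, -1]
SUB      -> [1]
PUSH -5  -> [1, -5]
LOAD 1   -> [1, -5, -1]
POP      -> [1, -5]
STORE 1  -> [1]
LOAD 1   -> [1, -5]
ROT  — needs 3 operands, stack has 2 → underflow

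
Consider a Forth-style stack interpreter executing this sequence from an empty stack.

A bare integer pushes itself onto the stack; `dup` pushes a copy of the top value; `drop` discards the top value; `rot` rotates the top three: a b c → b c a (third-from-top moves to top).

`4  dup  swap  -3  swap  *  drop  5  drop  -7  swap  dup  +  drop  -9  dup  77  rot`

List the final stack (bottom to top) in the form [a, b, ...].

[-7, -9, 77, -9]

4    → [4]
dup  → [4, 4]
swap → [4, 4]
-3   → [4, 4, -3]
swap → [4, -3, 4]
*    → [4, -12]
drop → [4]
5    → [4, 5]
drop → [4]
-7   → [4, -7]
swap → [-7, 4]
dup  → [-7, 4, 4]
+    → [-7, 8]
drop → [-7]
-9   → [-7, -9]
dup  → [-7, -9, -9]
77   → [-7, -9, -9, 77]
rot  → [-7, -9, 77, -9]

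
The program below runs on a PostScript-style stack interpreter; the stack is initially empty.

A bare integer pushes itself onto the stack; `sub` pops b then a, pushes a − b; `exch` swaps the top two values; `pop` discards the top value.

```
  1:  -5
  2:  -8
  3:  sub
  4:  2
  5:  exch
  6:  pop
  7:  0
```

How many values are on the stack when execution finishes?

2

-5   : -5
-8   : -5 -8
sub  : 3
2    : 3 2
exch : 2 3
pop  : 2
0    : 2 0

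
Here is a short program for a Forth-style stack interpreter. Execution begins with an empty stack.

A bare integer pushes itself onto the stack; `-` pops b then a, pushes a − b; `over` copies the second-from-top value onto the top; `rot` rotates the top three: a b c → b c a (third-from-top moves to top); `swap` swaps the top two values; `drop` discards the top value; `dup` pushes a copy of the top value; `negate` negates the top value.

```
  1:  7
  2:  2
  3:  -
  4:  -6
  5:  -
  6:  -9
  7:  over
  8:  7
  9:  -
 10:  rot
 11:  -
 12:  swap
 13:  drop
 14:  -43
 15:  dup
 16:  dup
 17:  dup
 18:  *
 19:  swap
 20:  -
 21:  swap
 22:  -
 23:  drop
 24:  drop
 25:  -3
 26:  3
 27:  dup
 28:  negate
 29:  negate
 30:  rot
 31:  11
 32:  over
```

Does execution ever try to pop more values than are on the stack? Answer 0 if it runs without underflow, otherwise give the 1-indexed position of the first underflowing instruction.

7      → 7
2      → 7 2
-      → 5
-6     → 5 -6
-      → 11
-9     → 11 -9
over   → 11 -9 11
7      → 11 -9 11 7
-      → 11 -9 4
rot    → -9 4 11
-      → -9 -7
swap   → -7 -9
drop   → -7
-43    → -7 -43
dup    → -7 -43 -43
dup    → -7 -43 -43 -43
dup    → -7 -43 -43 -43 -43
*      → -7 -43 -43 1849
swap   → -7 -43 1849 -43
-      → -7 -43 1892
swap   → -7 1892 -43
-      → -7 1935
drop   → -7
drop   → (empty)
-3     → -3
3      → -3 3
dup    → -3 3 3
negate → -3 3 -3
negate → -3 3 3
rot    → 3 3 -3
11     → 3 3 -3 11
over   → 3 3 -3 11 -3

0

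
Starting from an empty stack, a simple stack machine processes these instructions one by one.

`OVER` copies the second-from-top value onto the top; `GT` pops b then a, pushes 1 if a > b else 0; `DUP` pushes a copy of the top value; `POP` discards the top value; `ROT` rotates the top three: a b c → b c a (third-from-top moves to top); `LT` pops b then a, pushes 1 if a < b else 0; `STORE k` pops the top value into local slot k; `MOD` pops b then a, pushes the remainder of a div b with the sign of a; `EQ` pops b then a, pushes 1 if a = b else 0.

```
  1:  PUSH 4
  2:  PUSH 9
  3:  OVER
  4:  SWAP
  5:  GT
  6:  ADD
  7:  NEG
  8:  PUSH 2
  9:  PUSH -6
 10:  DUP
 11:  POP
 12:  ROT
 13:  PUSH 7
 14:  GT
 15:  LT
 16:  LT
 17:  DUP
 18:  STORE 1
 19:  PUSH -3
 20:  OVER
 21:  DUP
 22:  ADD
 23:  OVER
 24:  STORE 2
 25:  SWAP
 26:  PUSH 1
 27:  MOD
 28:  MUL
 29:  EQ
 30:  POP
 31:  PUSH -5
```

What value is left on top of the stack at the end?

PUSH 4   [4]
PUSH 9   [4, 9]
OVER     [4, 9, 4]
SWAP     [4, 4, 9]
GT       [4, 0]
ADD      [4]
NEG      [-4]
PUSH 2   [-4, 2]
PUSH -6  [-4, 2, -6]
DUP      [-4, 2, -6, -6]
POP      [-4, 2, -6]
ROT      [2, -6, -4]
PUSH 7   [2, -6, -4, 7]
GT       [2, -6, 0]
LT       [2, 1]
LT       [0]
DUP      [0, 0]
STORE 1  [0]
PUSH -3  [0, -3]
OVER     [0, -3, 0]
DUP      [0, -3, 0, 0]
ADD      [0, -3, 0]
OVER     [0, -3, 0, -3]
STORE 2  [0, -3, 0]
SWAP     [0, 0, -3]
PUSH 1   [0, 0, -3, 1]
MOD      [0, 0, 0]
MUL      [0, 0]
EQ       [1]
POP      []
PUSH -5  [-5]

-5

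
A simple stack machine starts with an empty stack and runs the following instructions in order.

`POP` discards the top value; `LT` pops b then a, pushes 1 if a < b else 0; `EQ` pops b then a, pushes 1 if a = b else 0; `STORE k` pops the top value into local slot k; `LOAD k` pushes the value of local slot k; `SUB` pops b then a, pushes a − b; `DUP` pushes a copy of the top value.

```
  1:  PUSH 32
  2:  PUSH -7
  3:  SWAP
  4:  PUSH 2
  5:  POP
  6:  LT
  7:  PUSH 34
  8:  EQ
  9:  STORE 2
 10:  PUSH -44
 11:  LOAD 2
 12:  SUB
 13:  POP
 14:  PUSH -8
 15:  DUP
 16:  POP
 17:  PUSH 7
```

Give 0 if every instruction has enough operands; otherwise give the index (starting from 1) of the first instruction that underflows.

PUSH 32   [32]
PUSH -7   [32, -7]
SWAP      [-7, 32]
PUSH 2    [-7, 32, 2]
POP       [-7, 32]
LT        [1]
PUSH 34   [1, 34]
EQ        [0]
STORE 2   []
PUSH -44  [-44]
LOAD 2    [-44, 0]
SUB       [-44]
POP       []
PUSH -8   [-8]
DUP       [-8, -8]
POP       [-8]
PUSH 7    [-8, 7]

0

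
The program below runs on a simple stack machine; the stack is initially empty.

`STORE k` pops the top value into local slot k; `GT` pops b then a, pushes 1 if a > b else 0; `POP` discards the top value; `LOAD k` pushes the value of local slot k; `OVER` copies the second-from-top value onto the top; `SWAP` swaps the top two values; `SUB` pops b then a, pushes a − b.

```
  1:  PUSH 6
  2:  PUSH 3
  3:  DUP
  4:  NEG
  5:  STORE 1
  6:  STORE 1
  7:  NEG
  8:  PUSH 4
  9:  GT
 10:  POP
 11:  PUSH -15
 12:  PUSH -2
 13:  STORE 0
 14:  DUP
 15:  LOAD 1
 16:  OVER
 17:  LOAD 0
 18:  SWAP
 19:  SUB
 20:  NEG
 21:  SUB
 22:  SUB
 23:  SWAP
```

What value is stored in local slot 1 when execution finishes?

3

PUSH 6   → 6
PUSH 3   → 6 3
DUP      → 6 3 3
NEG      → 6 3 -3
STORE 1  → 6 3
STORE 1  → 6
NEG      → -6
PUSH 4   → -6 4
GT       → 0
POP      → (empty)
PUSH -15 → -15
PUSH -2  → -15 -2
STORE 0  → -15
DUP      → -15 -15
LOAD 1   → -15 -15 3
OVER     → -15 -15 3 -15
LOAD 0   → -15 -15 3 -15 -2
SWAP     → -15 -15 3 -2 -15
SUB      → -15 -15 3 13
NEG      → -15 -15 3 -13
SUB      → -15 -15 16
SUB      → -15 -31
SWAP     → -31 -15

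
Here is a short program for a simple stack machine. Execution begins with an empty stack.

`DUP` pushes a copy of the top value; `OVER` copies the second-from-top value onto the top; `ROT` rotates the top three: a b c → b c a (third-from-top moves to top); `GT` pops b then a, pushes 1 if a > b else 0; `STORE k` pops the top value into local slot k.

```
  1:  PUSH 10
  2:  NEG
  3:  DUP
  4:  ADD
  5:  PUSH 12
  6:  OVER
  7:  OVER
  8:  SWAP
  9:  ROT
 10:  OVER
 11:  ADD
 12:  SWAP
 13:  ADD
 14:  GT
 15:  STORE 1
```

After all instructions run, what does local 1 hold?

PUSH 10  [10]
NEG      [-10]
DUP      [-10, -10]
ADD      [-20]
PUSH 12  [-20, 12]
OVER     [-20, 12, -20]
OVER     [-20, 12, -20, 12]
SWAP     [-20, 12, 12, -20]
ROT      [-20, 12, -20, 12]
OVER     [-20, 12, -20, 12, -20]
ADD      [-20, 12, -20, -8]
SWAP     [-20, 12, -8, -20]
ADD      [-20, 12, -28]
GT       [-20, 1]
STORE 1  [-20]

1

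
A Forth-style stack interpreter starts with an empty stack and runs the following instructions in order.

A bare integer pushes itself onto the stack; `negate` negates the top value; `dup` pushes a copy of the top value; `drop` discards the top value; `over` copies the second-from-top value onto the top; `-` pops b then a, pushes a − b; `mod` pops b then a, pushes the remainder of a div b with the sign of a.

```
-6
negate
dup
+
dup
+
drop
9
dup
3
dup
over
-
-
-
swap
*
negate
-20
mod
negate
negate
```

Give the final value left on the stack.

-14

-6     : -6
negate : 6
dup    : 6 6
+      : 12
dup    : 12 12
+      : 24
drop   : (empty)
9      : 9
dup    : 9 9
3      : 9 9 3
dup    : 9 9 3 3
over   : 9 9 3 3 3
-      : 9 9 3 0
-      : 9 9 3
-      : 9 6
swap   : 6 9
*      : 54
negate : -54
-20    : -54 -20
mod    : -14
negate : 14
negate : -14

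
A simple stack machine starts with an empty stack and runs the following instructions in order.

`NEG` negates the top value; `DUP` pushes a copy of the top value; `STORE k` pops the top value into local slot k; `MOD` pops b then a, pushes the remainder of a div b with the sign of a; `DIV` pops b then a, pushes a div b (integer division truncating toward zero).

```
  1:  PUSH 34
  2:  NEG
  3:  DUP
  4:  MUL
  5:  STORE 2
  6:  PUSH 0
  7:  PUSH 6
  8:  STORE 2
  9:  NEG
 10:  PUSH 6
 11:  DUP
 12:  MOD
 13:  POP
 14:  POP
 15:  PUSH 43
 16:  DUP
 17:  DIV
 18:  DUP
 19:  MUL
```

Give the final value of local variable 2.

6

PUSH 34  34
NEG      -34
DUP      -34 -34
MUL      1156
STORE 2  (empty)
PUSH 0   0
PUSH 6   0 6
STORE 2  0
NEG      0
PUSH 6   0 6
DUP      0 6 6
MOD      0 0
POP      0
POP      (empty)
PUSH 43  43
DUP      43 43
DIV      1
DUP      1 1
MUL      1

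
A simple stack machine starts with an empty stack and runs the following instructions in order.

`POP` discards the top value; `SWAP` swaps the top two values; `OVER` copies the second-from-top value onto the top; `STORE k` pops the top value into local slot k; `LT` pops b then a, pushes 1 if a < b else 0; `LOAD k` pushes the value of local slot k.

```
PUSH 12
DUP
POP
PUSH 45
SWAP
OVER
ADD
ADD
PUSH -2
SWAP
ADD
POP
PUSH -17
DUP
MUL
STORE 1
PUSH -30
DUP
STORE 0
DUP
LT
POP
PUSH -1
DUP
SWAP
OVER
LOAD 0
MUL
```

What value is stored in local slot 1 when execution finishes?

289

PUSH 12  -> 12
DUP      -> 12 12
POP      -> 12
PUSH 45  -> 12 45
SWAP     -> 45 12
OVER     -> 45 12 45
ADD      -> 45 57
ADD      -> 102
PUSH -2  -> 102 -2
SWAP     -> -2 102
ADD      -> 100
POP      -> (empty)
PUSH -17 -> -17
DUP      -> -17 -17
MUL      -> 289
STORE 1  -> (empty)
PUSH -30 -> -30
DUP      -> -30 -30
STORE 0  -> -30
DUP      -> -30 -30
LT       -> 0
POP      -> (empty)
PUSH -1  -> -1
DUP      -> -1 -1
SWAP     -> -1 -1
OVER     -> -1 -1 -1
LOAD 0   -> -1 -1 -1 -30
MUL      -> -1 -1 30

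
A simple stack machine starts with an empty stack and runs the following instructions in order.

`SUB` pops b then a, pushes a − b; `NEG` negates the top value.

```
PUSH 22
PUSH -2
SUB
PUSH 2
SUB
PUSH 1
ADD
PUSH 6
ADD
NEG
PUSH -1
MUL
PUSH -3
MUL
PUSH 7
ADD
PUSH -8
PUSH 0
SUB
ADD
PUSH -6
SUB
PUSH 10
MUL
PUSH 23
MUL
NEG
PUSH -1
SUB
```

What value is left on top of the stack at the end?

18861

PUSH 22 → [22]
PUSH -2 → [22, -2]
SUB     → [24]
PUSH 2  → [24, 2]
SUB     → [22]
PUSH 1  → [22, 1]
ADD     → [23]
PUSH 6  → [23, 6]
ADD     → [29]
NEG     → [-29]
PUSH -1 → [-29, -1]
MUL     → [29]
PUSH -3 → [29, -3]
MUL     → [-87]
PUSH 7  → [-87, 7]
ADD     → [-80]
PUSH -8 → [-80, -8]
PUSH 0  → [-80, -8, 0]
SUB     → [-80, -8]
ADD     → [-88]
PUSH -6 → [-88, -6]
SUB     → [-82]
PUSH 10 → [-82, 10]
MUL     → [-820]
PUSH 23 → [-820, 23]
MUL     → [-18860]
NEG     → [18860]
PUSH -1 → [18860, -1]
SUB     → [18861]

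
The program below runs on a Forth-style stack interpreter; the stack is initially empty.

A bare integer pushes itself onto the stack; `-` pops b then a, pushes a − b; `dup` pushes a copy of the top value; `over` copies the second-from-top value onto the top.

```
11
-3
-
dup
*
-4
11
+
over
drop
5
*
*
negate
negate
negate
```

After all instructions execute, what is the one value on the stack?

-6860

11     → [11]
-3     → [11, -3]
-      → [14]
dup    → [14, 14]
*      → [196]
-4     → [196, -4]
11     → [196, -4, 11]
+      → [196, 7]
over   → [196, 7, 196]
drop   → [196, 7]
5      → [196, 7, 5]
*      → [196, 35]
*      → [6860]
negate → [-6860]
negate → [6860]
negate → [-6860]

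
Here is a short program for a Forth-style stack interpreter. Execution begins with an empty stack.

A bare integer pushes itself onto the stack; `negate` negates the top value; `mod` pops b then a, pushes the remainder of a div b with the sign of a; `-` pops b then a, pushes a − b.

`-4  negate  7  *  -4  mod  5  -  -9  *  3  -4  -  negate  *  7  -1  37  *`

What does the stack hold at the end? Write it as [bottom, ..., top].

[-315, 7, -37]

-4      -4
negate  4
7       4 7
*       28
-4      28 -4
mod     0
5       0 5
-       -5
-9      -5 -9
*       45
3       45 3
-4      45 3 -4
-       45 7
negate  45 -7
*       -315
7       -315 7
-1      -315 7 -1
37      -315 7 -1 37
*       -315 7 -37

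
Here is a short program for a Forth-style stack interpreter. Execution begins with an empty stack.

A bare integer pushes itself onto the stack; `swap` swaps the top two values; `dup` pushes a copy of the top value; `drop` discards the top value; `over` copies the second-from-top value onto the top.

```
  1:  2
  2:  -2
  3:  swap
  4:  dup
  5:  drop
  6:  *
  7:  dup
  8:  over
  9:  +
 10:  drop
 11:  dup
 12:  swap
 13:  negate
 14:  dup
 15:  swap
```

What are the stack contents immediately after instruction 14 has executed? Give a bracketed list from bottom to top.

[-4, 4, 4]

2      : [2]
-2     : [2, -2]
swap   : [-2, 2]
dup    : [-2, 2, 2]
drop   : [-2, 2]
*      : [-4]
dup    : [-4, -4]
over   : [-4, -4, -4]
+      : [-4, -8]
drop   : [-4]
dup    : [-4, -4]
swap   : [-4, -4]
negate : [-4, 4]
dup    : [-4, 4, 4]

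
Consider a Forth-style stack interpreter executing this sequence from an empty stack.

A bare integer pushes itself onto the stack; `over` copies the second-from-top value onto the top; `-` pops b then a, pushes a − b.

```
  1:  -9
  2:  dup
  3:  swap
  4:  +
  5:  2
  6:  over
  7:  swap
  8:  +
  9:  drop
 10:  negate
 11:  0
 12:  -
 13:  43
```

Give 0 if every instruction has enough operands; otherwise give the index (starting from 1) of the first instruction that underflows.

-9     -> -9
dup    -> -9 -9
swap   -> -9 -9
+      -> -18
2      -> -18 2
over   -> -18 2 -18
swap   -> -18 -18 2
+      -> -18 -16
drop   -> -18
negate -> 18
0      -> 18 0
-      -> 18
43     -> 18 43

0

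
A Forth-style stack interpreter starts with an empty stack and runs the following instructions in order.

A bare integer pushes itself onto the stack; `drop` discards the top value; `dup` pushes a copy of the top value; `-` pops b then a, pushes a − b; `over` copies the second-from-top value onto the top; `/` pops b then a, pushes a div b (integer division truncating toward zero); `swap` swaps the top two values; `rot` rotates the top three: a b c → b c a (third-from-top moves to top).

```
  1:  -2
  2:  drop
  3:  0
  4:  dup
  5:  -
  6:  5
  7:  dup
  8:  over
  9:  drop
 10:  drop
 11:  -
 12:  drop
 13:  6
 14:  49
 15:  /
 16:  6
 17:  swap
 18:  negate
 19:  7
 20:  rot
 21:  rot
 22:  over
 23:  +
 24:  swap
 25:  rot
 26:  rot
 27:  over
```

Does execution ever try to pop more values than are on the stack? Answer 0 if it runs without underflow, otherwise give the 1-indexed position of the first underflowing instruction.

-2     : [-2]
drop   : []
0      : [0]
dup    : [0, 0]
-      : [0]
5      : [0, 5]
dup    : [0, 5, 5]
over   : [0, 5, 5, 5]
drop   : [0, 5, 5]
drop   : [0, 5]
-      : [-5]
drop   : []
6      : [6]
49     : [6, 49]
/      : [0]
6      : [0, 6]
swap   : [6, 0]
negate : [6, 0]
7      : [6, 0, 7]
rot    : [0, 7, 6]
rot    : [7, 6, 0]
over   : [7, 6, 0, 6]
+      : [7, 6, 6]
swap   : [7, 6, 6]
rot    : [6, 6, 7]
rot    : [6, 7, 6]
over   : [6, 7, 6, 7]

0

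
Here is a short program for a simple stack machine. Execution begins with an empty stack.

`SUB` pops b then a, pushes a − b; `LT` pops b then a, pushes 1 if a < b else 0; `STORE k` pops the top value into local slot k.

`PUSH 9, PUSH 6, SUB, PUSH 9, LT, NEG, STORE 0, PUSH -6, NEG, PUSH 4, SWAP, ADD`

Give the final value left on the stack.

10

PUSH 9   [9]
PUSH 6   [9, 6]
SUB      [3]
PUSH 9   [3, 9]
LT       [1]
NEG      [-1]
STORE 0  []
PUSH -6  [-6]
NEG      [6]
PUSH 4   [6, 4]
SWAP     [4, 6]
ADD      [10]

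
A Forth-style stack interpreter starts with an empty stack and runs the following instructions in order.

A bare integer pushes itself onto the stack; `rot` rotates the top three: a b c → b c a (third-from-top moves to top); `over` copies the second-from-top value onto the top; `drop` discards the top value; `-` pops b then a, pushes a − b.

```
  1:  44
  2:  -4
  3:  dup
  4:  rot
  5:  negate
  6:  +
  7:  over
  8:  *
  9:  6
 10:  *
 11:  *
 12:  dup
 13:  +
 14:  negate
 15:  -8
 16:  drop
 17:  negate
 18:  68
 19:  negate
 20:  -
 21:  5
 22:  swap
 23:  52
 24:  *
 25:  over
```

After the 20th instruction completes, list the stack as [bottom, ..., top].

44      [44]
-4      [44, -4]
dup     [44, -4, -4]
rot     [-4, -4, 44]
negate  [-4, -4, -44]
+       [-4, -48]
over    [-4, -48, -4]
*       [-4, 192]
6       [-4, 192, 6]
*       [-4, 1152]
*       [-4608]
dup     [-4608, -4608]
+       [-9216]
negate  [9216]
-8      [9216, -8]
drop    [9216]
negate  [-9216]
68      [-9216, 68]
negate  [-9216, -68]
-       [-9148]

[-9148]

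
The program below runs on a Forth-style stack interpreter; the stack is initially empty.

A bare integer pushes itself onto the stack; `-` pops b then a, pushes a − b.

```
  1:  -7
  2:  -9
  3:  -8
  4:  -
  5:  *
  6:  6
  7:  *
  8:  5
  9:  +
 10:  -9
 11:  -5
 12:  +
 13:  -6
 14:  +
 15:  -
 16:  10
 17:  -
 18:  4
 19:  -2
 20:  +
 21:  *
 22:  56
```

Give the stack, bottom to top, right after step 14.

[47, -20]

-7 -> -7
-9 -> -7 -9
-8 -> -7 -9 -8
-  -> -7 -1
*  -> 7
6  -> 7 6
*  -> 42
5  -> 42 5
+  -> 47
-9 -> 47 -9
-5 -> 47 -9 -5
+  -> 47 -14
-6 -> 47 -14 -6
+  -> 47 -20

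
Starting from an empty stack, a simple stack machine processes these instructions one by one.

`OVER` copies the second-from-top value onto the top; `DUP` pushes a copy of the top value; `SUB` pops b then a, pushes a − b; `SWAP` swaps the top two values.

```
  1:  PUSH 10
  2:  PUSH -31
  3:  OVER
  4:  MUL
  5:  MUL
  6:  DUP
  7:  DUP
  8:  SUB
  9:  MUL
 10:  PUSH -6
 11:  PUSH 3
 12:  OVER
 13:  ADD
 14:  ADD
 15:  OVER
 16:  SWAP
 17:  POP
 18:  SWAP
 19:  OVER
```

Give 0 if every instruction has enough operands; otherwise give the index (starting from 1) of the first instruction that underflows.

PUSH 10  -> [10]
PUSH -31 -> [10, -31]
OVER     -> [10, -31, 10]
MUL      -> [10, -310]
MUL      -> [-3100]
DUP      -> [-3100, -3100]
DUP      -> [-3100, -3100, -3100]
SUB      -> [-3100, 0]
MUL      -> [0]
PUSH -6  -> [0, -6]
PUSH 3   -> [0, -6, 3]
OVER     -> [0, -6, 3, -6]
ADD      -> [0, -6, -3]
ADD      -> [0, -9]
OVER     -> [0, -9, 0]
SWAP     -> [0, 0, -9]
POP      -> [0, 0]
SWAP     -> [0, 0]
OVER     -> [0, 0, 0]

0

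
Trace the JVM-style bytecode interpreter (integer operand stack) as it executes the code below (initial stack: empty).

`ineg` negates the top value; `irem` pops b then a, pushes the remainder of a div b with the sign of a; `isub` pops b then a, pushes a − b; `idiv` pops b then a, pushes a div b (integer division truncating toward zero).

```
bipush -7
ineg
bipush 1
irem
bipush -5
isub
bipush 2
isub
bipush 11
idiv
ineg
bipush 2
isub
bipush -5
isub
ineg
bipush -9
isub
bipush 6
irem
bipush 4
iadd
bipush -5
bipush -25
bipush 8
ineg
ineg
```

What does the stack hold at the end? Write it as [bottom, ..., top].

[4, -5, -25, 8]

bipush -7   -7
ineg        7
bipush 1    7 1
irem        0
bipush -5   0 -5
isub        5
bipush 2    5 2
isub        3
bipush 11   3 11
idiv        0
ineg        0
bipush 2    0 2
isub        -2
bipush -5   -2 -5
isub        3
ineg        -3
bipush -9   -3 -9
isub        6
bipush 6    6 6
irem        0
bipush 4    0 4
iadd        4
bipush -5   4 -5
bipush -25  4 -5 -25
bipush 8    4 -5 -25 8
ineg        4 -5 -25 -8
ineg        4 -5 -25 8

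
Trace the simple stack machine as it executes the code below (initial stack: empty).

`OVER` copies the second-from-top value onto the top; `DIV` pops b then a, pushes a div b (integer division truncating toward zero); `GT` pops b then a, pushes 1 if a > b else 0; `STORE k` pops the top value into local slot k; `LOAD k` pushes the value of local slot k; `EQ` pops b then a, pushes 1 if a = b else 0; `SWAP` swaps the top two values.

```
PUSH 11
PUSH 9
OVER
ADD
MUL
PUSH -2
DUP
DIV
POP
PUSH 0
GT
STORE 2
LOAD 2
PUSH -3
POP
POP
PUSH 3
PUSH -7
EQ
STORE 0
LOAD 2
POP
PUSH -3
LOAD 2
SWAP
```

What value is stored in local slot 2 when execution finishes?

PUSH 11 -> [11]
PUSH 9  -> [11, 9]
OVER    -> [11, 9, 11]
ADD     -> [11, 20]
MUL     -> [220]
PUSH -2 -> [220, -2]
DUP     -> [220, -2, -2]
DIV     -> [220, 1]
POP     -> [220]
PUSH 0  -> [220, 0]
GT      -> [1]
STORE 2 -> []
LOAD 2  -> [1]
PUSH -3 -> [1, -3]
POP     -> [1]
POP     -> []
PUSH 3  -> [3]
PUSH -7 -> [3, -7]
EQ      -> [0]
STORE 0 -> []
LOAD 2  -> [1]
POP     -> []
PUSH -3 -> [-3]
LOAD 2  -> [-3, 1]
SWAP    -> [1, -3]

1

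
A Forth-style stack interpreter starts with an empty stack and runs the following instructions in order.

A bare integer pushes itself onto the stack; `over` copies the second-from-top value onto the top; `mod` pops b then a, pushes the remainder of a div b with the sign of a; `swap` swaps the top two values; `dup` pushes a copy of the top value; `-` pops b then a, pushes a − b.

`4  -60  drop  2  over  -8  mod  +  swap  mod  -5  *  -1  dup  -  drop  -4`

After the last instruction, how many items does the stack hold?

4    : [4]
-60  : [4, -60]
drop : [4]
2    : [4, 2]
over : [4, 2, 4]
-8   : [4, 2, 4, -8]
mod  : [4, 2, 4]
+    : [4, 6]
swap : [6, 4]
mod  : [2]
-5   : [2, -5]
*    : [-10]
-1   : [-10, -1]
dup  : [-10, -1, -1]
-    : [-10, 0]
drop : [-10]
-4   : [-10, -4]

2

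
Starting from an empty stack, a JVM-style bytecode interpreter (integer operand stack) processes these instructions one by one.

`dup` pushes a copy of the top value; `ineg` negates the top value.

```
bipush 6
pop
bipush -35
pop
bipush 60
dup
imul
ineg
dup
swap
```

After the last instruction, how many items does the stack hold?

2

bipush 6   -> [6]
pop        -> []
bipush -35 -> [-35]
pop        -> []
bipush 60  -> [60]
dup        -> [60, 60]
imul       -> [3600]
ineg       -> [-3600]
dup        -> [-3600, -3600]
swap       -> [-3600, -3600]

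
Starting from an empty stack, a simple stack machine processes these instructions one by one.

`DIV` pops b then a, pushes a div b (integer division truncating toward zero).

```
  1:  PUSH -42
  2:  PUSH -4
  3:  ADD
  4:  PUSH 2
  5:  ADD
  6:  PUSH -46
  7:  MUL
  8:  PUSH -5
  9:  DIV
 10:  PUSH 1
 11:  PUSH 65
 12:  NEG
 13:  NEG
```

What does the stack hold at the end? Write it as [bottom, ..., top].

[-404, 1, 65]

PUSH -42  [-42]
PUSH -4   [-42, -4]
ADD       [-46]
PUSH 2    [-46, 2]
ADD       [-44]
PUSH -46  [-44, -46]
MUL       [2024]
PUSH -5   [2024, -5]
DIV       [-404]
PUSH 1    [-404, 1]
PUSH 65   [-404, 1, 65]
NEG       [-404, 1, -65]
NEG       [-404, 1, 65]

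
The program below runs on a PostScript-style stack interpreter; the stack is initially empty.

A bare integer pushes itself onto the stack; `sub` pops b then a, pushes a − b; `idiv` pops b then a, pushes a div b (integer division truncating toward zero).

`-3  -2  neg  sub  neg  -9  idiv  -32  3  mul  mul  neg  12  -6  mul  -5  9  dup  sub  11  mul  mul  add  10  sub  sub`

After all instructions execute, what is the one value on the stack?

82

-3   : [-3]
-2   : [-3, -2]
neg  : [-3, 2]
sub  : [-5]
neg  : [5]
-9   : [5, -9]
idiv : [0]
-32  : [0, -32]
3    : [0, -32, 3]
mul  : [0, -96]
mul  : [0]
neg  : [0]
12   : [0, 12]
-6   : [0, 12, -6]
mul  : [0, -72]
-5   : [0, -72, -5]
9    : [0, -72, -5, 9]
dup  : [0, -72, -5, 9, 9]
sub  : [0, -72, -5, 0]
11   : [0, -72, -5, 0, 11]
mul  : [0, -72, -5, 0]
mul  : [0, -72, 0]
add  : [0, -72]
10   : [0, -72, 10]
sub  : [0, -82]
sub  : [82]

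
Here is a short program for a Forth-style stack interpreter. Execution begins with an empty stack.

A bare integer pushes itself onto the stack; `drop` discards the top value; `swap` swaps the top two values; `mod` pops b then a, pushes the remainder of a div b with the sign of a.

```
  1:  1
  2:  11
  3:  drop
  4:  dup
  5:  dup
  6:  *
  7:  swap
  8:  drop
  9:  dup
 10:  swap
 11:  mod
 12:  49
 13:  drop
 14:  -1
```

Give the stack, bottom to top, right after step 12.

1    → [1]
11   → [1, 11]
drop → [1]
dup  → [1, 1]
dup  → [1, 1, 1]
*    → [1, 1]
swap → [1, 1]
drop → [1]
dup  → [1, 1]
swap → [1, 1]
mod  → [0]
49   → [0, 49]

[0, 49]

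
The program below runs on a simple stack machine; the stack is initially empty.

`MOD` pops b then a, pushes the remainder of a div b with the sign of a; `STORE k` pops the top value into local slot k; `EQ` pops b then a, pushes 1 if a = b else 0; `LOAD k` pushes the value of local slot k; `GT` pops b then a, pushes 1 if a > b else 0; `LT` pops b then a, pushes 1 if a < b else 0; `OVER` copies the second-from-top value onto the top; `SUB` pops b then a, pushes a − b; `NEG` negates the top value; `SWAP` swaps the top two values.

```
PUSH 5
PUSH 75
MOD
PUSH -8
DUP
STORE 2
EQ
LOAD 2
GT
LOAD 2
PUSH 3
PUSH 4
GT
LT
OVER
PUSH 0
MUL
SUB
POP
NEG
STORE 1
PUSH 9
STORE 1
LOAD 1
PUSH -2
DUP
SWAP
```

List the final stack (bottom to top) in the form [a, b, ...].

[9, -2, -2]

PUSH 5  → [5]
PUSH 75 → [5, 75]
MOD     → [5]
PUSH -8 → [5, -8]
DUP     → [5, -8, -8]
STORE 2 → [5, -8]
EQ      → [0]
LOAD 2  → [0, -8]
GT      → [1]
LOAD 2  → [1, -8]
PUSH 3  → [1, -8, 3]
PUSH 4  → [1, -8, 3, 4]
GT      → [1, -8, 0]
LT      → [1, 1]
OVER    → [1, 1, 1]
PUSH 0  → [1, 1, 1, 0]
MUL     → [1, 1, 0]
SUB     → [1, 1]
POP     → [1]
NEG     → [-1]
STORE 1 → []
PUSH 9  → [9]
STORE 1 → []
LOAD 1  → [9]
PUSH -2 → [9, -2]
DUP     → [9, -2, -2]
SWAP    → [9, -2, -2]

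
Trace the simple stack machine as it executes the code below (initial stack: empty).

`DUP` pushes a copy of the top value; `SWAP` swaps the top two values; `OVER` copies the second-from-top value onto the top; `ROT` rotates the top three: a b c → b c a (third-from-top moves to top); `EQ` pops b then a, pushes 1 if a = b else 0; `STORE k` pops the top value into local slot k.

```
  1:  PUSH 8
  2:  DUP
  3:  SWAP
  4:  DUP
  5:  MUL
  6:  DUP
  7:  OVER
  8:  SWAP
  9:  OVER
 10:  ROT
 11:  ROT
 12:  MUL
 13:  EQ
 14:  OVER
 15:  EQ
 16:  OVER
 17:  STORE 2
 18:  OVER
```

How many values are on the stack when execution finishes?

4

PUSH 8  → 8
DUP     → 8 8
SWAP    → 8 8
DUP     → 8 8 8
MUL     → 8 64
DUP     → 8 64 64
OVER    → 8 64 64 64
SWAP    → 8 64 64 64
OVER    → 8 64 64 64 64
ROT     → 8 64 64 64 64
ROT     → 8 64 64 64 64
MUL     → 8 64 64 4096
EQ      → 8 64 0
OVER    → 8 64 0 64
EQ      → 8 64 0
OVER    → 8 64 0 64
STORE 2 → 8 64 0
OVER    → 8 64 0 64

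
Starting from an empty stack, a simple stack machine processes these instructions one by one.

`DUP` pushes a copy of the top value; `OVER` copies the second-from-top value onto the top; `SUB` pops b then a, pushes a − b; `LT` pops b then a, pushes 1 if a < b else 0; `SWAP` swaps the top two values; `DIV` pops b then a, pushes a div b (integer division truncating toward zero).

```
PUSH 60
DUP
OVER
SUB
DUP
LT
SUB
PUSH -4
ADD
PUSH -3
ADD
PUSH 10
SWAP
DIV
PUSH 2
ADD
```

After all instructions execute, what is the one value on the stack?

PUSH 60 : 60
DUP     : 60 60
OVER    : 60 60 60
SUB     : 60 0
DUP     : 60 0 0
LT      : 60 0
SUB     : 60
PUSH -4 : 60 -4
ADD     : 56
PUSH -3 : 56 -3
ADD     : 53
PUSH 10 : 53 10
SWAP    : 10 53
DIV     : 0
PUSH 2  : 0 2
ADD     : 2

2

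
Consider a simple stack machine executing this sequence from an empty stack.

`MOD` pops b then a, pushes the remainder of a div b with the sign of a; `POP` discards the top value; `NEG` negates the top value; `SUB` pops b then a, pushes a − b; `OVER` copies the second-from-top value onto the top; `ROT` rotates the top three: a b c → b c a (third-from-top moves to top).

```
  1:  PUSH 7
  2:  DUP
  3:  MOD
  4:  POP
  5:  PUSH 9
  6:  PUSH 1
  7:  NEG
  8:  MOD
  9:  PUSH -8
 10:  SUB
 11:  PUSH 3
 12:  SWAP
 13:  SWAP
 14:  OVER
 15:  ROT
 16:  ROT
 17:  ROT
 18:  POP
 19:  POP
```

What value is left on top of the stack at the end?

PUSH 7  : [7]
DUP     : [7, 7]
MOD     : [0]
POP     : []
PUSH 9  : [9]
PUSH 1  : [9, 1]
NEG     : [9, -1]
MOD     : [0]
PUSH -8 : [0, -8]
SUB     : [8]
PUSH 3  : [8, 3]
SWAP    : [3, 8]
SWAP    : [8, 3]
OVER    : [8, 3, 8]
ROT     : [3, 8, 8]
ROT     : [8, 8, 3]
ROT     : [8, 3, 8]
POP     : [8, 3]
POP     : [8]

8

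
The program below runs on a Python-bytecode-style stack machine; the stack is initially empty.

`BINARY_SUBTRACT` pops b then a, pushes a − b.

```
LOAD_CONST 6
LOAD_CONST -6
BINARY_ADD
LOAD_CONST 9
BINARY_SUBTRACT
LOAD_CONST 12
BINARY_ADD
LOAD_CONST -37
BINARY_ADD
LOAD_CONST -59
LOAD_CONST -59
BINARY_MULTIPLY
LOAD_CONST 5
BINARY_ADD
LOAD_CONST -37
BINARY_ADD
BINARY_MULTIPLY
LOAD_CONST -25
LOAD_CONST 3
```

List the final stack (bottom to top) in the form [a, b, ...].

[-117266, -25, 3]

LOAD_CONST 6    -> [6]
LOAD_CONST -6   -> [6, -6]
BINARY_ADD      -> [0]
LOAD_CONST 9    -> [0, 9]
BINARY_SUBTRACT -> [-9]
LOAD_CONST 12   -> [-9, 12]
BINARY_ADD      -> [3]
LOAD_CONST -37  -> [3, -37]
BINARY_ADD      -> [-34]
LOAD_CONST -59  -> [-34, -59]
LOAD_CONST -59  -> [-34, -59, -59]
BINARY_MULTIPLY -> [-34, 3481]
LOAD_CONST 5    -> [-34, 3481, 5]
BINARY_ADD      -> [-34, 3486]
LOAD_CONST -37  -> [-34, 3486, -37]
BINARY_ADD      -> [-34, 3449]
BINARY_MULTIPLY -> [-117266]
LOAD_CONST -25  -> [-117266, -25]
LOAD_CONST 3    -> [-117266, -25, 3]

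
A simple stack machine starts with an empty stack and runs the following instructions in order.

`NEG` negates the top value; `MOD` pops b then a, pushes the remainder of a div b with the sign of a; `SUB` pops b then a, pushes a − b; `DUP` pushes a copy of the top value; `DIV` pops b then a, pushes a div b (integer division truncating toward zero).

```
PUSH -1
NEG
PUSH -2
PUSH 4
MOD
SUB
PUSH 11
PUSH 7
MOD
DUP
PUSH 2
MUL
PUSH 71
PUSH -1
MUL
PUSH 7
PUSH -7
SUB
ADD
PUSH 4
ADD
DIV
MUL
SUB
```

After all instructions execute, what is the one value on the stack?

PUSH -1 -> [-1]
NEG     -> [1]
PUSH -2 -> [1, -2]
PUSH 4  -> [1, -2, 4]
MOD     -> [1, -2]
SUB     -> [3]
PUSH 11 -> [3, 11]
PUSH 7  -> [3, 11, 7]
MOD     -> [3, 4]
DUP     -> [3, 4, 4]
PUSH 2  -> [3, 4, 4, 2]
MUL     -> [3, 4, 8]
PUSH 71 -> [3, 4, 8, 71]
PUSH -1 -> [3, 4, 8, 71, -1]
MUL     -> [3, 4, 8, -71]
PUSH 7  -> [3, 4, 8, -71, 7]
PUSH -7 -> [3, 4, 8, -71, 7, -7]
SUB     -> [3, 4, 8, -71, 14]
ADD     -> [3, 4, 8, -57]
PUSH 4  -> [3, 4, 8, -57, 4]
ADD     -> [3, 4, 8, -53]
DIV     -> [3, 4, 0]
MUL     -> [3, 0]
SUB     -> [3]

3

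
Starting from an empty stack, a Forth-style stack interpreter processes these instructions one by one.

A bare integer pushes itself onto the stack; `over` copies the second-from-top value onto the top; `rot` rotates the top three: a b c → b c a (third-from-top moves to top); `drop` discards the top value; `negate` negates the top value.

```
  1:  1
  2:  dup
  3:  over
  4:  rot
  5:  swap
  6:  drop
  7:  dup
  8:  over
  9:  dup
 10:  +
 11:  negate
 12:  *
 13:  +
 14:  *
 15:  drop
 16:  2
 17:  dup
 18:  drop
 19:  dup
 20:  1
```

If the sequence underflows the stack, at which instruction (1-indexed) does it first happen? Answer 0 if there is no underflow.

0

1      -> 1
dup    -> 1 1
over   -> 1 1 1
rot    -> 1 1 1
swap   -> 1 1 1
drop   -> 1 1
dup    -> 1 1 1
over   -> 1 1 1 1
dup    -> 1 1 1 1 1
+      -> 1 1 1 2
negate -> 1 1 1 -2
*      -> 1 1 -2
+      -> 1 -1
*      -> -1
drop   -> (empty)
2      -> 2
dup    -> 2 2
drop   -> 2
dup    -> 2 2
1      -> 2 2 1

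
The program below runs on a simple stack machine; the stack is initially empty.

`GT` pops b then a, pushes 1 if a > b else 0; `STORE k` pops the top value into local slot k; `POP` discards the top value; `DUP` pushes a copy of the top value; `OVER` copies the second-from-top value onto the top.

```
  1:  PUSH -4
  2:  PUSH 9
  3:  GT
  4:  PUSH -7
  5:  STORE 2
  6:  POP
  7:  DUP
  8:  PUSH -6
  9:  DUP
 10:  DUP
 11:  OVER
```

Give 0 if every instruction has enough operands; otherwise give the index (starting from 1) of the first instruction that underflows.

7

PUSH -4 : [-4]
PUSH 9  : [-4, 9]
GT      : [0]
PUSH -7 : [0, -7]
STORE 2 : [0]
POP     : []
DUP  — needs 1 operand, stack has 0 → underflow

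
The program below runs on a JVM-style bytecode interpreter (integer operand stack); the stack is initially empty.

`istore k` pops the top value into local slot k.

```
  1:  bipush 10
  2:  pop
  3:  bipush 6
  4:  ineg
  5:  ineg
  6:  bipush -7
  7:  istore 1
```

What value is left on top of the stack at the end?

bipush 10 -> [10]
pop       -> []
bipush 6  -> [6]
ineg      -> [-6]
ineg      -> [6]
bipush -7 -> [6, -7]
istore 1  -> [6]

6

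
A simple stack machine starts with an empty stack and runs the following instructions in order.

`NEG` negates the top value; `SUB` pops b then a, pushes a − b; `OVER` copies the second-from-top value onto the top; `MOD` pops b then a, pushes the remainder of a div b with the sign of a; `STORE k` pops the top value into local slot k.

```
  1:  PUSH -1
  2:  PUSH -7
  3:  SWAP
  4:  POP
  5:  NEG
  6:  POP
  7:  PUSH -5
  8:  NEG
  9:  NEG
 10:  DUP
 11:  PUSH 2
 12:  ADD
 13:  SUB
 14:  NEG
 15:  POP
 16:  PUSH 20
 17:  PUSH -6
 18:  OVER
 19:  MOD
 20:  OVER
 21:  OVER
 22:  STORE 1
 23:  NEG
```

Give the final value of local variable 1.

PUSH -1 -> -1
PUSH -7 -> -1 -7
SWAP    -> -7 -1
POP     -> -7
NEG     -> 7
POP     -> (empty)
PUSH -5 -> -5
NEG     -> 5
NEG     -> -5
DUP     -> -5 -5
PUSH 2  -> -5 -5 2
ADD     -> -5 -3
SUB     -> -2
NEG     -> 2
POP     -> (empty)
PUSH 20 -> 20
PUSH -6 -> 20 -6
OVER    -> 20 -6 20
MOD     -> 20 -6
OVER    -> 20 -6 20
OVER    -> 20 -6 20 -6
STORE 1 -> 20 -6 20
NEG     -> 20 -6 -20

-6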